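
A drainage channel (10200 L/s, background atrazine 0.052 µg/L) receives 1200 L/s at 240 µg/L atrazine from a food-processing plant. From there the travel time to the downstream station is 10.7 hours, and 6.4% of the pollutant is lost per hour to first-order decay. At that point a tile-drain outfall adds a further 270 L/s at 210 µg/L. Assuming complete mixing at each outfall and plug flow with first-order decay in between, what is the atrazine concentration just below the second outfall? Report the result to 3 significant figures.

Conservation of mass: C = (10200·0.05200 + 1200·240.0) / 11400 = 288500/11400 = 25.31 µg/L; combined flow 11400 L/s.
6.4%/h lost → k = −ln(1 − 0.064) = 0.06614 h⁻¹.
First-order decay: C = 25.31·exp(−k·t) = 25.31·0.4928 = 12.47 µg/L.
At the second outfall, C = (11400·12.47 + 270.0·210.0) / (11400 + 270.0) = 17.04 µg/L.

17.0 µg/L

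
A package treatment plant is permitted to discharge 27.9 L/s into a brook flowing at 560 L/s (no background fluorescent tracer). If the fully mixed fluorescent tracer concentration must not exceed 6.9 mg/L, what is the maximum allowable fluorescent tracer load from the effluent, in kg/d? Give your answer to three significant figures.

350 kg/d

Mass balance at the limit: 560.0·0 + 27.90·Cₑ = 587.9·6.9 → Cₑ = 145.4 mg/L.
27.90 L/s = 0.02790 m³/s. Load = 0.02790 m³/s × 145.4 g/m³ × 86 400 s/d = 350.5 kg/d.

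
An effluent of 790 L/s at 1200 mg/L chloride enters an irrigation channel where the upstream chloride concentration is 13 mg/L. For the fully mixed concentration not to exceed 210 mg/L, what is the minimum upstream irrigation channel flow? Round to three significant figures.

3970 L/s

Set C_mix = 210: (Q·13.00 + 790.0·1200) / (Q + 790.0) = 210
→ Q = 790.0·(1200 − 210)/(210 − 13.00) = 3970 L/s.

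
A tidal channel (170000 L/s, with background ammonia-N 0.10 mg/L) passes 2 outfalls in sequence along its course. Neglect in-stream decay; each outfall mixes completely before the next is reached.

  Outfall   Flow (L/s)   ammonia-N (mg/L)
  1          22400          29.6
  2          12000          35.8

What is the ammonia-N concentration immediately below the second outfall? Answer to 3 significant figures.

Below outfall 1: Q → 192400 L/s, C = (170000·0.1000 + 22400·29.60)/192400 = 3.535 mg/L.
Below outfall 2: Q → 204400 L/s, C = (192400·3.535 + 12000·35.80)/204400 = 5.429 mg/L.

5.43 mg/L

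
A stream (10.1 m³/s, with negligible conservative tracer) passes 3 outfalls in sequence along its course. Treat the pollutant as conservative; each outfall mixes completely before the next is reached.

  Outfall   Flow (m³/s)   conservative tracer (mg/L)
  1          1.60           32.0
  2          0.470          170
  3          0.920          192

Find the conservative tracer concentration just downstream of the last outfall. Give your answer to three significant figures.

Below outfall 1: Q → 11.70 m³/s, C = (10.10·0 + 1.600·32.00)/11.70 = 4.376 mg/L.
Below outfall 2: Q → 12.17 m³/s, C = (11.70·4.376 + 0.4700·170.0)/12.17 = 10.77 mg/L.
Below outfall 3: Q → 13.09 m³/s, C = (12.17·10.77 + 0.9200·192.0)/13.09 = 23.51 mg/L.

23.5 mg/L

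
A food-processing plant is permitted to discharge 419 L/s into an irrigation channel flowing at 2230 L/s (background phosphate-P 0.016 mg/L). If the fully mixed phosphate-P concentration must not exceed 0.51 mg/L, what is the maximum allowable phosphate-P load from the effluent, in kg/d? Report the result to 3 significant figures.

Mass balance at the limit: 2230·0.01600 + 419.0·Cₑ = 2649·0.51 → Cₑ = 3.139 mg/L.
419.0 L/s = 0.4190 m³/s. Load = 0.4190 m³/s × 3.139 g/m³ × 86 400 s/d = 113.6 kg/d.

114 kg/d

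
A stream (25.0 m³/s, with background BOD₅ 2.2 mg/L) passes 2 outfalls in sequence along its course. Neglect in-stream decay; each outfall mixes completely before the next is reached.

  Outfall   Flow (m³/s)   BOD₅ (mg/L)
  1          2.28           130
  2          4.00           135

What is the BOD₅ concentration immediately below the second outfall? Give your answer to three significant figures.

28.5 mg/L

Outfall 1: combined Q = 27.28 m³/s; C = (25.00·2.200 + 2.280·130.0)/27.28 = 12.88 mg/L.
Outfall 2: combined Q = 31.28 m³/s; C = (27.28·12.88 + 4.000·135.0)/31.28 = 28.50 mg/L.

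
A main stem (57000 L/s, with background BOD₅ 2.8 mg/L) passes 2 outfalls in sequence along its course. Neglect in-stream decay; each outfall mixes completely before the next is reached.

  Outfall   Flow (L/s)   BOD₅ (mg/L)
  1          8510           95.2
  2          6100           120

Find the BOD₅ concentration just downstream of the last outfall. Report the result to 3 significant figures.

Outfall 1: combined Q = 65510 L/s; C = (57000·2.800 + 8510·95.20)/65510 = 14.80 mg/L.
Outfall 2: combined Q = 71610 L/s; C = (65510·14.80 + 6100·120.0)/71610 = 23.76 mg/L.

23.8 mg/L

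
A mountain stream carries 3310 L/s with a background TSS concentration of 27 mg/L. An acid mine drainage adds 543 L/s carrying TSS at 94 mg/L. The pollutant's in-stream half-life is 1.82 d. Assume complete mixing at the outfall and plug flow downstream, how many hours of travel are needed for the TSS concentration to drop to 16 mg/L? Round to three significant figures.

Flow-weighted average: C = (3310·27.00 + 543.0·94.00) / 3853 = 140400/3853 = 36.44 mg/L.
Half-life 1.82 d → k = ln 2 / 1.82 = 0.3809 d⁻¹.
36.44·exp(−k·t) = 16 → t = ln(36.44/16)/k = 186700 s = 51.87 h.

51.9 h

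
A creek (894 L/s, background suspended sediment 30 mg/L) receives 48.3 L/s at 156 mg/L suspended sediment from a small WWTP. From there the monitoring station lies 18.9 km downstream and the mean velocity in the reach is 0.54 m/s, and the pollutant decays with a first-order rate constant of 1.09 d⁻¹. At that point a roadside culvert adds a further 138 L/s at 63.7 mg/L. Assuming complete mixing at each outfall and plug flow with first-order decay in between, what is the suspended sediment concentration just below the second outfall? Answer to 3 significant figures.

Flow-weighted average: C = (894.0·30.00 + 48.30·156.0) / 942.3 = 34350/942.3 = 36.46 mg/L; combined flow 942.3 L/s.
Travel time t = 18.9·1000 / 0.54 = 35000 s = 9.722 h.
First-order decay: C = 36.46·exp(−k·t) = 36.46·0.6430 = 23.44 mg/L.
At the second outfall, C = (942.3·23.44 + 138.0·63.70) / (942.3 + 138.0) = 28.59 mg/L.

28.6 mg/L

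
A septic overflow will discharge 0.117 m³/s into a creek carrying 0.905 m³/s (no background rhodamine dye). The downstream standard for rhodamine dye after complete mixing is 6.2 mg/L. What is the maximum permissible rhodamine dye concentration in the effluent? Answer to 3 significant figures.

At the limit, (Qr·Cr + Qe·Cₑ)/(Qr + Qe) = 6.2:
Cₑ = (1.022·6.2 − 0.9050·0) / 0.1170 = 54.16 mg/L.

54.2 mg/L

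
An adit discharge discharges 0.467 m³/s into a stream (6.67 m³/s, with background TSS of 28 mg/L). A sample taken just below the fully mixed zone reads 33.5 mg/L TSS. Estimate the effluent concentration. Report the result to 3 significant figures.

Mass balance: 6.670·28.00 + 0.4670·Cₑ = 7.137·33.50
→ Cₑ = (7.137·33.50 − 6.670·28.00) / 0.4670 = 112.1 mg/L.

112 mg/L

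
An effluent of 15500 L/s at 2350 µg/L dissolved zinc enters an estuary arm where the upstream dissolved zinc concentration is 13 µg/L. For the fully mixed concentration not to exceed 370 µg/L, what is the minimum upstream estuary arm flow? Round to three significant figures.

Set C_mix = 370: (Q·13.00 + 15500·2350) / (Q + 15500) = 370
→ Q = 15500·(2350 − 370)/(370 − 13.00) = 85970 L/s.

86000 L/s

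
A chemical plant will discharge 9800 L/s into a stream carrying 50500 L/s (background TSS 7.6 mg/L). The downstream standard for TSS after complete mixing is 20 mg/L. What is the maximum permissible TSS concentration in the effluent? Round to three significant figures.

At the limit, (Qr·Cr + Qe·Cₑ)/(Qr + Qe) = 20:
Cₑ = (60300·20 − 50500·7.600) / 9800 = 83.90 mg/L.

83.9 mg/L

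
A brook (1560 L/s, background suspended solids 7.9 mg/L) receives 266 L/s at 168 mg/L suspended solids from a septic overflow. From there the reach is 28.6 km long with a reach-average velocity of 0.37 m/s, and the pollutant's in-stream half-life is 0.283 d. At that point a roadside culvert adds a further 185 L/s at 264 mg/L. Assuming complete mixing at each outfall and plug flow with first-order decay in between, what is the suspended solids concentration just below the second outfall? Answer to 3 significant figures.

27.5 mg/L

Conservation of mass: C = (1560·7.900 + 266.0·168.0) / 1826 = 57010/1826 = 31.22 mg/L; combined flow 1826 L/s.
Travel time t = 28.6·1000 / 0.37 = 77300 s = 21.47 h.
Half-life 0.283 d → k = ln 2 / 0.283 = 2.449 d⁻¹.
Applying C = C₀e^(−kt): 31.22 × 0.1118 = 3.490 mg/L.
At the second outfall, C = (1826·3.490 + 185.0·264.0) / (1826 + 185.0) = 27.46 mg/L.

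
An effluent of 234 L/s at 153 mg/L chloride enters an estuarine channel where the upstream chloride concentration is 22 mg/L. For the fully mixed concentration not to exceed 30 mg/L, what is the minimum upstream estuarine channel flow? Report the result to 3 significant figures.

3600 L/s

Set C_mix = 30: (Q·22.00 + 234.0·153.0) / (Q + 234.0) = 30
→ Q = 234.0·(153.0 − 30)/(30 − 22.00) = 3598 L/s.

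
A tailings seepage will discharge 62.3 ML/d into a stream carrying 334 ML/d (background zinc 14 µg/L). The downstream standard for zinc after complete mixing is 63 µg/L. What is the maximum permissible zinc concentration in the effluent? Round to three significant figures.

At the limit, (Qr·Cr + Qe·Cₑ)/(Qr + Qe) = 63:
Cₑ = (396.3·63 − 334.0·14.00) / 62.30 = 325.7 µg/L.

326 µg/L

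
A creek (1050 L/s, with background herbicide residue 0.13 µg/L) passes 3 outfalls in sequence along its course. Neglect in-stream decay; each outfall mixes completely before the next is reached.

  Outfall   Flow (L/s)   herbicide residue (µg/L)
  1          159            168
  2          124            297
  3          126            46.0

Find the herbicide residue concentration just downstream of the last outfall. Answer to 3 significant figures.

47.6 µg/L

Below outfall 1: Q → 1209 L/s, C = (1050·0.1300 + 159.0·168.0)/1209 = 22.21 µg/L.
Below outfall 2: Q → 1333 L/s, C = (1209·22.21 + 124.0·297.0)/1333 = 47.77 µg/L.
Below outfall 3: Q → 1459 L/s, C = (1333·47.77 + 126.0·46.00)/1459 = 47.62 µg/L.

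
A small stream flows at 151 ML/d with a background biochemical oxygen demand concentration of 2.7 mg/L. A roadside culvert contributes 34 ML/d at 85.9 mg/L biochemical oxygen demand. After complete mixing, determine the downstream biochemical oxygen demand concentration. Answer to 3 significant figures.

Conservation of mass: C = (151.0·2.700 + 34.00·85.90) / 185.0 = 3328/185.0 = 17.99 mg/L.

18.0 mg/L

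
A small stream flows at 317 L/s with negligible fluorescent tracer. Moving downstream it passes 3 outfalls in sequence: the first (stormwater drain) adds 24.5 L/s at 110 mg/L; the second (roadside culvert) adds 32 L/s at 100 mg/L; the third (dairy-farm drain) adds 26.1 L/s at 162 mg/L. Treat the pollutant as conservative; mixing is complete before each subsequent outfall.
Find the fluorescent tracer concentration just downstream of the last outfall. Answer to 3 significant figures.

After outfall 1: Q = 317.0 + 24.50 = 341.5 L/s; C = (317.0·0 + 24.50·110.0)/341.5 = 7.892 mg/L.
After outfall 2: Q = 341.5 + 32.00 = 373.5 L/s; C = (341.5·7.892 + 32.00·100.0)/373.5 = 15.78 mg/L.
After outfall 3: Q = 373.5 + 26.10 = 399.6 L/s; C = (373.5·15.78 + 26.10·162.0)/399.6 = 25.33 mg/L.

25.3 mg/L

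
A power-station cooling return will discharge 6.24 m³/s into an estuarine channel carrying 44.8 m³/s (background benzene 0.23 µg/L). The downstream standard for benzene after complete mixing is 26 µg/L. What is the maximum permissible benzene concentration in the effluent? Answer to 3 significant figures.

At the limit, (Qr·Cr + Qe·Cₑ)/(Qr + Qe) = 26:
Cₑ = (51.04·26 − 44.80·0.2300) / 6.240 = 211.0 µg/L.

211 µg/L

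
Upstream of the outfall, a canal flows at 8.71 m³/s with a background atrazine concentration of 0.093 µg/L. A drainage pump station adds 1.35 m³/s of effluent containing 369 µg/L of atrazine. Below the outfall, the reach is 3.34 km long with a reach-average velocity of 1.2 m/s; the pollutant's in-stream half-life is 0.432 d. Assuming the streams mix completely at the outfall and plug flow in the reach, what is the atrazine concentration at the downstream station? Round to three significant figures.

47.1 µg/L

Mixed concentration C = ΣQC/ΣQ = (8.710·0.09300 + 1.350·369.0) / 10.06 = 499.0/10.06 = 49.60 µg/L.
Travel time t = 3.34·1000 / 1.2 = 2783 s = 0.7731 h.
Half-life 0.432 d → k = ln 2 / 0.432 = 1.605 d⁻¹.
After decay, C = 49.60 × e^(−kt) = 49.60 × 0.9496 = 47.10 µg/L.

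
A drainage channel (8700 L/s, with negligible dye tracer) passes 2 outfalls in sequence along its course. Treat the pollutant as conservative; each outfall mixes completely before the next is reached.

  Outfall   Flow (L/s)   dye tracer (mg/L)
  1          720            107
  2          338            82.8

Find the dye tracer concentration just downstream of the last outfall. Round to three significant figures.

Below outfall 1: Q → 9420 L/s, C = (8700·0 + 720.0·107.0)/9420 = 8.178 mg/L.
Below outfall 2: Q → 9758 L/s, C = (9420·8.178 + 338.0·82.80)/9758 = 10.76 mg/L.

10.8 mg/L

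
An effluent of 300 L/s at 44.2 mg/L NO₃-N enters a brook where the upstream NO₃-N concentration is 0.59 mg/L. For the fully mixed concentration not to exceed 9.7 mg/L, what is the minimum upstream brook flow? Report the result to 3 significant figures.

1140 L/s

Set C_mix = 9.7: (Q·0.5900 + 300.0·44.20) / (Q + 300.0) = 9.7
→ Q = 300.0·(44.20 − 9.7)/(9.7 − 0.5900) = 1136 L/s.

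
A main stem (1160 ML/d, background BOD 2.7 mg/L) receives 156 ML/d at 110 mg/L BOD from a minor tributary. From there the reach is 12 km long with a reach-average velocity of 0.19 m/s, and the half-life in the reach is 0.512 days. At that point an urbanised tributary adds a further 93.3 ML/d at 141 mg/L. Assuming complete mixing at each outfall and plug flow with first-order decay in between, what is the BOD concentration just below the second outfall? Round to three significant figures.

14.7 mg/L

After mixing, C = (1160·2.700 + 156.0·110.0) / 1316 = 20290/1316 = 15.42 mg/L; combined flow 1316 ML/d.
Travel time t = 12·1000 / 0.19 = 63160 s = 17.54 h.
Half-life 0.512 d → k = ln 2 / 0.512 = 1.354 d⁻¹.
After decay, C = 15.42 × e^(−kt) = 15.42 × 0.3717 = 5.732 mg/L.
At the second outfall, C = (1316·5.732 + 93.30·141.0) / (1316 + 93.30) = 14.69 mg/L.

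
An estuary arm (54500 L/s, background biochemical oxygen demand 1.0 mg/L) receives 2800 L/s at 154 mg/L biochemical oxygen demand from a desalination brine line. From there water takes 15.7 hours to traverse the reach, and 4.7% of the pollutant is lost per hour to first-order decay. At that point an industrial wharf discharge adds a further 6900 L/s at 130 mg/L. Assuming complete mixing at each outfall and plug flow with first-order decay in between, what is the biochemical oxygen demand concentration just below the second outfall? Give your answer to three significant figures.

After mixing, C = (54500·1.000 + 2800·154.0) / 57300 = 485700/57300 = 8.476 mg/L; combined flow 57300 L/s.
4.7%/h lost → k = −ln(1 − 0.047) = 0.04814 h⁻¹.
First-order decay: C = 8.476·exp(−k·t) = 8.476·0.4696 = 3.981 mg/L.
Second outfall: C = (57300·3.981 + 6900·130.0)/64200 = 17.52 mg/L.

17.5 mg/L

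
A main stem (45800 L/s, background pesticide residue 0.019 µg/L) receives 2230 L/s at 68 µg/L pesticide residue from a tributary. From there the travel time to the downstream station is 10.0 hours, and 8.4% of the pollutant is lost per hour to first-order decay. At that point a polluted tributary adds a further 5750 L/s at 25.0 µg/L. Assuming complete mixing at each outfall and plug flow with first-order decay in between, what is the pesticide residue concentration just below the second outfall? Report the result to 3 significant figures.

3.85 µg/L

Mass balance: C = (45800·0.01900 + 2230·68.00) / 48030 = 152500/48030 = 3.175 µg/L; combined flow 48030 L/s.
8.4%/h lost → k = −ln(1 − 0.084) = 0.08774 h⁻¹.
Applying C = C₀e^(−kt): 3.175 × 0.4159 = 1.321 µg/L.
Second outfall: C = (48030·1.321 + 5750·25.00)/53780 = 3.852 µg/L.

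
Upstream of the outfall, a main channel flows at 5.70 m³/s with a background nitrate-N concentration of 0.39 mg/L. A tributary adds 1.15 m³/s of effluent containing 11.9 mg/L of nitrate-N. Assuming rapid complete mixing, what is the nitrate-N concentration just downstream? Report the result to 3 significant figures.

Mass balance: C = (5.700·0.3900 + 1.150·11.90) / 6.850 = 15.91/6.850 = 2.322 mg/L.

2.32 mg/L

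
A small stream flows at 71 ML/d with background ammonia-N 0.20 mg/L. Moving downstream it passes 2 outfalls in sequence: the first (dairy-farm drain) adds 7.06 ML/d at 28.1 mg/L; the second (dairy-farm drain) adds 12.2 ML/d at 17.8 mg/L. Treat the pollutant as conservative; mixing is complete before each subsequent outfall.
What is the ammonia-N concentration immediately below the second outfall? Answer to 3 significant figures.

After outfall 1: Q = 71.00 + 7.060 = 78.06 ML/d; C = (71.00·0.2000 + 7.060·28.10)/78.06 = 2.723 mg/L.
After outfall 2: Q = 78.06 + 12.20 = 90.26 ML/d; C = (78.06·2.723 + 12.20·17.80)/90.26 = 4.761 mg/L.

4.76 mg/L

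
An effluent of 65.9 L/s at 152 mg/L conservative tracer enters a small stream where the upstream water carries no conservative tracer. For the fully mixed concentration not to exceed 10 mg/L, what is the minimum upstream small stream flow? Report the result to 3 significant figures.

936 L/s

Set C_mix = 10: (Q·0 + 65.90·152.0) / (Q + 65.90) = 10
→ Q = 65.90·(152.0 − 10)/(10 − 0) = 935.8 L/s.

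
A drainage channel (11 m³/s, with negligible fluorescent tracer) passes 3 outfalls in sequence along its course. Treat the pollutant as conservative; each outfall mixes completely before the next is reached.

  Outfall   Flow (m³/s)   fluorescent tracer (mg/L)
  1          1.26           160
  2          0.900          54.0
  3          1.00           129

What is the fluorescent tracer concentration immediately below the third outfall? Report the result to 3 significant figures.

26.8 mg/L

Below outfall 1: Q → 12.26 m³/s, C = (11.00·0 + 1.260·160.0)/12.26 = 16.44 mg/L.
Below outfall 2: Q → 13.16 m³/s, C = (12.26·16.44 + 0.9000·54.00)/13.16 = 19.01 mg/L.
Below outfall 3: Q → 14.16 m³/s, C = (13.16·19.01 + 1.000·129.0)/14.16 = 26.78 mg/L.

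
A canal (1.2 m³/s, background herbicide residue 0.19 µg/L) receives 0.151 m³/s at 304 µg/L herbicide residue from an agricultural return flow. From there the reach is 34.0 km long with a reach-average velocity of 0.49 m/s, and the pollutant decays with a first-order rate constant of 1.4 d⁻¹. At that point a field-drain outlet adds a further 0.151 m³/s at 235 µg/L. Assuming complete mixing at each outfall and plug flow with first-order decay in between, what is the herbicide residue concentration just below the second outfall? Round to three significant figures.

Mass balance: C = (1.200·0.1900 + 0.1510·304.0) / 1.351 = 46.13/1.351 = 34.15 µg/L; combined flow 1.351 m³/s.
Travel time t = 34.0·1000 / 0.49 = 69390 s = 19.27 h.
After decay, C = 34.15 × e^(−kt) = 34.15 × 0.3249 = 11.09 µg/L.
Second outfall: C = (1.351·11.09 + 0.1510·235.0)/1.502 = 33.60 µg/L.

33.6 µg/L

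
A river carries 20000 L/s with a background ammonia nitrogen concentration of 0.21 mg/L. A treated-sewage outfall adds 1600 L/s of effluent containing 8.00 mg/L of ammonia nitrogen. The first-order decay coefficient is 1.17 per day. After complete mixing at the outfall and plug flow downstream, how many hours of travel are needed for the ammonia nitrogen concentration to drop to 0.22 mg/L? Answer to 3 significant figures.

26.1 h

After mixing, C = (20000·0.2100 + 1600·8.000) / 21600 = 17000/21600 = 0.7870 mg/L.
0.7870·exp(−k·t) = 0.22 → t = ln(0.7870/0.22)/k = 94130 s = 26.15 h.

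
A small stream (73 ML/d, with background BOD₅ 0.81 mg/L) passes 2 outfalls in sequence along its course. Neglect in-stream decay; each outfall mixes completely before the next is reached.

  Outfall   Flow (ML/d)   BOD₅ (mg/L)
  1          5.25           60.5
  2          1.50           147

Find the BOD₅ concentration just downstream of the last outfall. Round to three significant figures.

7.49 mg/L

Below outfall 1: Q → 78.25 ML/d, C = (73.00·0.8100 + 5.250·60.50)/78.25 = 4.815 mg/L.
Below outfall 2: Q → 79.75 ML/d, C = (78.25·4.815 + 1.500·147.0)/79.75 = 7.489 mg/L.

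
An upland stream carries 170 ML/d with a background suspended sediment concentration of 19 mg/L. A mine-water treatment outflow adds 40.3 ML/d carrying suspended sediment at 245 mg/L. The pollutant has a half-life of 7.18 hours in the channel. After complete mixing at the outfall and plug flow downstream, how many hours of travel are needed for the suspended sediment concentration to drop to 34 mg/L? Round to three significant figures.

Conservation of mass: C = (170.0·19.00 + 40.30·245.0) / 210.3 = 13100/210.3 = 62.31 mg/L.
Half-life 7.18 h → k = ln 2 / 7.18 = 0.09654 h⁻¹ = 2.317 d⁻¹.
62.31·exp(−k·t) = 34 → t = ln(62.31/34)/k = 22590 s = 6.275 h.

6.27 h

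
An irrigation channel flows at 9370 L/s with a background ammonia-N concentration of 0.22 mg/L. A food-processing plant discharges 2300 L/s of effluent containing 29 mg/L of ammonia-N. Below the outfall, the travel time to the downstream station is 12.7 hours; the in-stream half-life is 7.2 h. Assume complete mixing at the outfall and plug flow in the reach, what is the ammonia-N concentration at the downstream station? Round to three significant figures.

Mass balance: C = (9370·0.2200 + 2300·29.00) / 11670 = 68760/11670 = 5.892 mg/L.
Half-life 7.2 h → k = ln 2 / 7.2 = 0.09627 h⁻¹ = 2.310 d⁻¹.
Decay over the reach: 5.892·exp(−kt) = 5.892·0.2945 = 1.735 mg/L.

1.73 mg/L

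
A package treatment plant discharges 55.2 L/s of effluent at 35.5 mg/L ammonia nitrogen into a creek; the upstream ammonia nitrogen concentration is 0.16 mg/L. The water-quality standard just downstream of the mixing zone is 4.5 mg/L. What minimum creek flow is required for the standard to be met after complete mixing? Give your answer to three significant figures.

394 L/s

Set C_mix = 4.5: (Q·0.1600 + 55.20·35.50) / (Q + 55.20) = 4.5
→ Q = 55.20·(35.50 − 4.5)/(4.5 − 0.1600) = 394.3 L/s.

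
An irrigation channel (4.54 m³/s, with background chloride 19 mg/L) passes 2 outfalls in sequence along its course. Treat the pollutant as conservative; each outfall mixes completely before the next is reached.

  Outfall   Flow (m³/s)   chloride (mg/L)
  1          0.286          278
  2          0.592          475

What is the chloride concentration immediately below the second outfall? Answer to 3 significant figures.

82.5 mg/L

After outfall 1: Q = 4.540 + 0.2860 = 4.826 m³/s; C = (4.540·19.00 + 0.2860·278.0)/4.826 = 34.35 mg/L.
After outfall 2: Q = 4.826 + 0.5920 = 5.418 m³/s; C = (4.826·34.35 + 0.5920·475.0)/5.418 = 82.50 mg/L.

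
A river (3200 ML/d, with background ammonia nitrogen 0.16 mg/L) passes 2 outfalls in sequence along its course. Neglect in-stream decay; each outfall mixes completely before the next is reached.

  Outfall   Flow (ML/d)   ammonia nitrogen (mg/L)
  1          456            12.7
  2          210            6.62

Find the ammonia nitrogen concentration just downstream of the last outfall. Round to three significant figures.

1.99 mg/L

Below outfall 1: Q → 3656 ML/d, C = (3200·0.1600 + 456.0·12.70)/3656 = 1.724 mg/L.
Below outfall 2: Q → 3866 ML/d, C = (3656·1.724 + 210.0·6.620)/3866 = 1.990 mg/L.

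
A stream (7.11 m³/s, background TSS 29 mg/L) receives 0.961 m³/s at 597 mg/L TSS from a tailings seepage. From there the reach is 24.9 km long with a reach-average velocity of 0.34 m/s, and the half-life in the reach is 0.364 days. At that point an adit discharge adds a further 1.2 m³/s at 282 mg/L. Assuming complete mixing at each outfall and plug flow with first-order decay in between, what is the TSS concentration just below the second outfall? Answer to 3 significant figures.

After mixing, C = (7.110·29.00 + 0.9610·597.0) / 8.071 = 779.9/8.071 = 96.63 mg/L; combined flow 8.071 m³/s.
Travel time t = 24.9·1000 / 0.34 = 73240 s = 20.34 h.
Half-life 0.364 d → k = ln 2 / 0.364 = 1.904 d⁻¹.
After decay, C = 96.63 × e^(−kt) = 96.63 × 0.1991 = 19.24 mg/L.
At the second outfall, C = (8.071·19.24 + 1.200·282.0) / (8.071 + 1.200) = 53.25 mg/L.

53.2 mg/L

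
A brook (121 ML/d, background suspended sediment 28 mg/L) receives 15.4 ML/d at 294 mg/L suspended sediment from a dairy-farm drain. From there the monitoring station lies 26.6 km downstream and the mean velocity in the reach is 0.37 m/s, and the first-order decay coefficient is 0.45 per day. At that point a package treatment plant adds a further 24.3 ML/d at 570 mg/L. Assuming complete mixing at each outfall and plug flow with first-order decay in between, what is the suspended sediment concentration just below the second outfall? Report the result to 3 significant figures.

120 mg/L

Flow-weighted average: C = (121.0·28.00 + 15.40·294.0) / 136.4 = 7916/136.4 = 58.03 mg/L; combined flow 136.4 ML/d.
Travel time t = 26.6·1000 / 0.37 = 71890 s = 19.97 h.
First-order decay: C = 58.03·exp(−k·t) = 58.03·0.6877 = 39.91 mg/L.
At the second outfall, C = (136.4·39.91 + 24.30·570.0) / (136.4 + 24.30) = 120.1 mg/L.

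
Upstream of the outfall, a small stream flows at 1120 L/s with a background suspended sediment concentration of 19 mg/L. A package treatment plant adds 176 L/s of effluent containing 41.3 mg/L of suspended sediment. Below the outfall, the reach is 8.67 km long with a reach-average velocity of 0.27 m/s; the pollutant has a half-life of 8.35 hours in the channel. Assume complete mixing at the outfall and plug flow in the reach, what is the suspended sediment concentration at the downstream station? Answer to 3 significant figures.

Conservation of mass: C = (1120·19.00 + 176.0·41.30) / 1296 = 28550/1296 = 22.03 mg/L.
Travel time t = 8.67·1000 / 0.27 = 32110 s = 8.920 h.
Half-life 8.35 h → k = ln 2 / 8.35 = 0.08301 h⁻¹ = 1.992 d⁻¹.
Decay over the reach: 22.03·exp(−kt) = 22.03·0.4769 = 10.51 mg/L.

10.5 mg/L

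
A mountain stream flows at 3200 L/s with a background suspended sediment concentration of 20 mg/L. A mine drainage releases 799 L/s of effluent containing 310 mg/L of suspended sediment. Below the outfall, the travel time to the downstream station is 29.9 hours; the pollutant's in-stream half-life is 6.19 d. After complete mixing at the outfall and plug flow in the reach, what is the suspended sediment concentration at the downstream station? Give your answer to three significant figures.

67.8 mg/L

Mass balance: C = (3200·20.00 + 799.0·310.0) / 3999 = 311700/3999 = 77.94 mg/L.
Half-life 6.19 d → k = ln 2 / 6.19 = 0.1120 d⁻¹.
Applying C = C₀e^(−kt): 77.94 × 0.8698 = 67.79 mg/L.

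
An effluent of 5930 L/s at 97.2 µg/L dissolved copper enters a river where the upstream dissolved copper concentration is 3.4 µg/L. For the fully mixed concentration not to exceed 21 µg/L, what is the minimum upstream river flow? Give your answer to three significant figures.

25700 L/s

Set C_mix = 21: (Q·3.400 + 5930·97.20) / (Q + 5930) = 21
→ Q = 5930·(97.20 − 21)/(21 − 3.400) = 25670 L/s.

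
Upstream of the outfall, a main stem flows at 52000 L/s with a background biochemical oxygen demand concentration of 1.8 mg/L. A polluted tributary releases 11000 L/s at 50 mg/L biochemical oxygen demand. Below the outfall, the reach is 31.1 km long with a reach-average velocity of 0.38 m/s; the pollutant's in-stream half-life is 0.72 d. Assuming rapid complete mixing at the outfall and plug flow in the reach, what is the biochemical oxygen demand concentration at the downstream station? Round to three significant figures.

4.10 mg/L

Mass balance: C = (52000·1.800 + 11000·50.00) / 63000 = 643600/63000 = 10.22 mg/L.
Travel time t = 31.1·1000 / 0.38 = 81840 s = 22.73 h.
Half-life 0.72 d → k = ln 2 / 0.72 = 0.9627 d⁻¹.
Decay over the reach: 10.22·exp(−kt) = 10.22·0.4018 = 4.104 mg/L.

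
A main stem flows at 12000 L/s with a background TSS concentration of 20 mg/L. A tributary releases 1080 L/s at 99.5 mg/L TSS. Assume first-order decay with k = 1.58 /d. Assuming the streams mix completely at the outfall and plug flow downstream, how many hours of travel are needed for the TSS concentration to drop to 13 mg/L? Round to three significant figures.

Mass balance: C = (12000·20.00 + 1080·99.50) / 13080 = 347500/13080 = 26.56 mg/L.
26.56·exp(−k·t) = 13 → t = ln(26.56/13)/k = 39080 s = 10.85 h.

10.9 h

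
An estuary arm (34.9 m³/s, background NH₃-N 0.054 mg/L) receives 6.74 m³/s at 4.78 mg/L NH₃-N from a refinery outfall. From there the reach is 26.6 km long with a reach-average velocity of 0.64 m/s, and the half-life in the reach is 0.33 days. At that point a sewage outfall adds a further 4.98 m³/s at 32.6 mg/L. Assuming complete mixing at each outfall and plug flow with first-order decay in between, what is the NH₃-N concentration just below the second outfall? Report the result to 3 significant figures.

3.75 mg/L

After mixing, C = (34.90·0.05400 + 6.740·4.780) / 41.64 = 34.10/41.64 = 0.8190 mg/L; combined flow 41.64 m³/s.
Travel time t = 26.6·1000 / 0.64 = 41560 s = 11.55 h.
Half-life 0.33 d → k = ln 2 / 0.33 = 2.100 d⁻¹.
Decay over the reach: 0.8190·exp(−kt) = 0.8190·0.3641 = 0.2982 mg/L.
Second outfall: C = (41.64·0.2982 + 4.980·32.60)/46.62 = 3.749 mg/L.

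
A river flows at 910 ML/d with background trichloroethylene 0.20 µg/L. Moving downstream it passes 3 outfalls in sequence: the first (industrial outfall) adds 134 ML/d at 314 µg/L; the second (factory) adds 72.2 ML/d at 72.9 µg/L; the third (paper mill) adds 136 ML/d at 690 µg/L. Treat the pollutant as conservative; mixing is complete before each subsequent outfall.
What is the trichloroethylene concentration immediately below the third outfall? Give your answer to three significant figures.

113 µg/L

Below outfall 1: Q → 1044 ML/d, C = (910.0·0.2000 + 134.0·314.0)/1044 = 40.48 µg/L.
Below outfall 2: Q → 1116 ML/d, C = (1044·40.48 + 72.20·72.90)/1116 = 42.57 µg/L.
Below outfall 3: Q → 1252 ML/d, C = (1116·42.57 + 136.0·690.0)/1252 = 112.9 µg/L.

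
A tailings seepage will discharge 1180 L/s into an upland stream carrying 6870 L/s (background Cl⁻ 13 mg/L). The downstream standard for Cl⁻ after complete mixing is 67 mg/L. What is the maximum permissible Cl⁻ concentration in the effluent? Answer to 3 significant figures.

381 mg/L

At the limit, (Qr·Cr + Qe·Cₑ)/(Qr + Qe) = 67:
Cₑ = (8050·67 − 6870·13.00) / 1180 = 381.4 mg/L.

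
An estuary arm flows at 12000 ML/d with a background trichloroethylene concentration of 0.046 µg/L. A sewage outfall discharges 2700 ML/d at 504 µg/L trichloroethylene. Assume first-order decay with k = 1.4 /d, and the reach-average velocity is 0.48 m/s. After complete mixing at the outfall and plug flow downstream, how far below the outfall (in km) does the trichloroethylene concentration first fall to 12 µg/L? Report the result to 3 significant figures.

60.5 km

Mass balance: C = (12000·0.04600 + 2700·504.0) / 14700 = 1361000/14700 = 92.61 µg/L.
Set 92.61·exp(−k·t) = 12 → t = ln(92.61/12)/k = 126100 s = 35.03 h.
Distance = v·t = 0.48·126100 = 60530 m = 60.53 km.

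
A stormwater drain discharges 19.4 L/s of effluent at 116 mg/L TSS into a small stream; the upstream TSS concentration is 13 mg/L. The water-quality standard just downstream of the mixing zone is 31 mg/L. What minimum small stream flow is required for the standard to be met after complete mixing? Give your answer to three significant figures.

91.6 L/s

Set C_mix = 31: (Q·13.00 + 19.40·116.0) / (Q + 19.40) = 31
→ Q = 19.40·(116.0 − 31)/(31 − 13.00) = 91.61 L/s.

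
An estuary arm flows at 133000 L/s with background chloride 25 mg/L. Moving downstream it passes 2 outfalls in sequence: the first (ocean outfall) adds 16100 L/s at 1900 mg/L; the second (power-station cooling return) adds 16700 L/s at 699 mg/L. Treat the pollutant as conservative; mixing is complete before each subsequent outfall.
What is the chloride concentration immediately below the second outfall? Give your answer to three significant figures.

275 mg/L

After outfall 1: Q = 133000 + 16100 = 149100 L/s; C = (133000·25.00 + 16100·1900)/149100 = 227.5 mg/L.
After outfall 2: Q = 149100 + 16700 = 165800 L/s; C = (149100·227.5 + 16700·699.0)/165800 = 275.0 mg/L.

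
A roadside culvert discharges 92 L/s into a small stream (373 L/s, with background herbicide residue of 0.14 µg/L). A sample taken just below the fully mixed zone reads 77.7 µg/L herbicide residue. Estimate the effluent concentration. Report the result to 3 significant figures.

Mass balance: 373.0·0.1400 + 92.00·Cₑ = 465.0·77.70
→ Cₑ = (465.0·77.70 − 373.0·0.1400) / 92.00 = 392.2 µg/L.

392 µg/L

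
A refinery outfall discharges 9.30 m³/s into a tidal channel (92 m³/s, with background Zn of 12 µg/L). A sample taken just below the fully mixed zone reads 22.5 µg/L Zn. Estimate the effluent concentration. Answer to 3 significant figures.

126 µg/L

Mass balance: 92.00·12.00 + 9.300·Cₑ = 101.3·22.50
→ Cₑ = (101.3·22.50 − 92.00·12.00) / 9.300 = 126.4 µg/L.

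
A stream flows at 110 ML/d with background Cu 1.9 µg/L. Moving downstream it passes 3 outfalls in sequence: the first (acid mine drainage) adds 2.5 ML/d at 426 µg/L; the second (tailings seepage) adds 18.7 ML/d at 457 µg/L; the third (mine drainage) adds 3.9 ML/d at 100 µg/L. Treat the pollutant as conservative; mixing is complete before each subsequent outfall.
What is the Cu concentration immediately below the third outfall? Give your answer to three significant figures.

75.6 µg/L

Outfall 1: combined Q = 112.5 ML/d; C = (110.0·1.900 + 2.500·426.0)/112.5 = 11.32 µg/L.
Outfall 2: combined Q = 131.2 ML/d; C = (112.5·11.32 + 18.70·457.0)/131.2 = 74.85 µg/L.
Outfall 3: combined Q = 135.1 ML/d; C = (131.2·74.85 + 3.900·100.0)/135.1 = 75.57 µg/L.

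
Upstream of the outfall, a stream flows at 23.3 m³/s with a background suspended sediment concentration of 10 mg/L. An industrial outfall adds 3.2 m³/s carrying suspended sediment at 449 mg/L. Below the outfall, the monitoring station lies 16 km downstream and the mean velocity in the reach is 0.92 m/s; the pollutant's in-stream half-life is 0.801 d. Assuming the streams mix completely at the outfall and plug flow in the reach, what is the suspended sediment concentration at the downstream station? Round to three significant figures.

52.9 mg/L

Mass balance: C = (23.30·10.00 + 3.200·449.0) / 26.50 = 1670/26.50 = 63.01 mg/L.
Travel time t = 16·1000 / 0.92 = 17390 s = 4.831 h.
Half-life 0.801 d → k = ln 2 / 0.801 = 0.8654 d⁻¹.
Decay over the reach: 63.01·exp(−kt) = 63.01·0.8401 = 52.94 mg/L.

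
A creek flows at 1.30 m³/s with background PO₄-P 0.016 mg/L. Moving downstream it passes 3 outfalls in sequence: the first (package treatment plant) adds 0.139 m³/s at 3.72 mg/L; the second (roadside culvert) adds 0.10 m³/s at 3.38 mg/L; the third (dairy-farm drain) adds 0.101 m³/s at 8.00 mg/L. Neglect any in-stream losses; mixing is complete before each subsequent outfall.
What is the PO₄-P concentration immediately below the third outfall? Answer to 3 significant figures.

1.03 mg/L

Outfall 1: combined Q = 1.439 m³/s; C = (1.300·0.01600 + 0.1390·3.720)/1.439 = 0.3738 mg/L.
Outfall 2: combined Q = 1.539 m³/s; C = (1.439·0.3738 + 0.1000·3.380)/1.539 = 0.5691 mg/L.
Outfall 3: combined Q = 1.640 m³/s; C = (1.539·0.5691 + 0.1010·8.000)/1.640 = 1.027 mg/L.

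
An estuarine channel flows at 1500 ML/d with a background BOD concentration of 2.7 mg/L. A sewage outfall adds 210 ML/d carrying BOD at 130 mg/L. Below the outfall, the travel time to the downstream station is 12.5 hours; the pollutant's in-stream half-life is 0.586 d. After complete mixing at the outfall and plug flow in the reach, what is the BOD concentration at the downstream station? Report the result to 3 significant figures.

Mass balance: C = (1500·2.700 + 210.0·130.0) / 1710 = 31350/1710 = 18.33 mg/L.
Half-life 0.586 d → k = ln 2 / 0.586 = 1.183 d⁻¹.
First-order decay: C = 18.33·exp(−k·t) = 18.33·0.5401 = 9.901 mg/L.

9.90 mg/L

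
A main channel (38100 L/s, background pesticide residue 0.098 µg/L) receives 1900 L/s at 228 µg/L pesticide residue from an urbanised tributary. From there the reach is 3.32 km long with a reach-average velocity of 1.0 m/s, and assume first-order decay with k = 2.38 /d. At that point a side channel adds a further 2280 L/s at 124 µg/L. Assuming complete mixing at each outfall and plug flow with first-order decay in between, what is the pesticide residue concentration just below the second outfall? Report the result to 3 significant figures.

16.1 µg/L

Mixed concentration C = ΣQC/ΣQ = (38100·0.09800 + 1900·228.0) / 40000 = 436900/40000 = 10.92 µg/L; combined flow 40000 L/s.
Travel time t = 3.32·1000 / 1.0 = 3320 s = 0.9222 h.
First-order decay: C = 10.92·exp(−k·t) = 10.92·0.9126 = 9.969 µg/L.
At the second outfall, C = (40000·9.969 + 2280·124.0) / (40000 + 2280) = 16.12 µg/L.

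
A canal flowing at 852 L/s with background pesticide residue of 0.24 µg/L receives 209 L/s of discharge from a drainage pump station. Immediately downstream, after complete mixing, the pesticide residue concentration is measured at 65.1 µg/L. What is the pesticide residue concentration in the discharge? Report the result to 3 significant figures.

330 µg/L

Mass balance: 852.0·0.2400 + 209.0·Cₑ = 1061·65.10
→ Cₑ = (1061·65.10 − 852.0·0.2400) / 209.0 = 329.5 µg/L.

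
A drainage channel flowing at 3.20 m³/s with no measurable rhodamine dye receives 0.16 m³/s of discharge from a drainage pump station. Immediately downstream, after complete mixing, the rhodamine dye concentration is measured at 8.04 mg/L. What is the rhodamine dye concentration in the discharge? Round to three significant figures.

169 mg/L

Mass balance: 3.200·0 + 0.1600·Cₑ = 3.360·8.040
→ Cₑ = (3.360·8.040 − 3.200·0) / 0.1600 = 168.8 mg/L.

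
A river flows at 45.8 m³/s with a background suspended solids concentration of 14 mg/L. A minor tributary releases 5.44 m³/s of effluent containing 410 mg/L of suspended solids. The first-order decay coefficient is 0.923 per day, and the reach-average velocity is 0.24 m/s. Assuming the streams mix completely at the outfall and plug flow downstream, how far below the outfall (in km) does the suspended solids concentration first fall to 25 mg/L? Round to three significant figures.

Conservation of mass: C = (45.80·14.00 + 5.440·410.0) / 51.24 = 2872/51.24 = 56.04 mg/L.
Set 56.04·exp(−k·t) = 25 → t = ln(56.04/25)/k = 75560 s = 20.99 h.
Distance = v·t = 0.24·75560 = 18140 m = 18.14 km.

18.1 km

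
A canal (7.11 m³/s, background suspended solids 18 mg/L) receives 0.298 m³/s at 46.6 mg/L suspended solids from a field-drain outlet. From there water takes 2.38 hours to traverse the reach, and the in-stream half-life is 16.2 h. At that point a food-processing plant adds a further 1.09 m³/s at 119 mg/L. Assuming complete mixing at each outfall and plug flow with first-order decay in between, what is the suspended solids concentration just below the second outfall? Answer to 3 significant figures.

30.3 mg/L

Conservation of mass: C = (7.110·18.00 + 0.2980·46.60) / 7.408 = 141.9/7.408 = 19.15 mg/L; combined flow 7.408 m³/s.
Half-life 16.2 h → k = ln 2 / 16.2 = 0.04279 h⁻¹ = 1.027 d⁻¹.
Decay over the reach: 19.15·exp(−kt) = 19.15·0.9032 = 17.30 mg/L.
At the second outfall, C = (7.408·17.30 + 1.090·119.0) / (7.408 + 1.090) = 30.34 mg/L.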